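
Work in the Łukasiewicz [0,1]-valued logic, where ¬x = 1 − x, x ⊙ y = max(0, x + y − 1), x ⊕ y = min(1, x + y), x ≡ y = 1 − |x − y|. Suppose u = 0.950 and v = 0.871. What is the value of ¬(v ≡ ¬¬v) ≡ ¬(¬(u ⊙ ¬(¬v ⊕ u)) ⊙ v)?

0.871

¬v = 1 − 0.871 = 0.129
¬¬v = 1 − 0.129 = 0.871
v ≡ ¬¬v = 1 − |0.871 − 0.871| = 1 − 0.000 = 1.000
¬(v ≡ ¬¬v) = 1 − 1.000 = 0.000
¬v ⊕ u = min(1, 0.129 + 0.950) = min(1, 1.079) = 1.000
¬(¬v ⊕ u) = 1 − 1.000 = 0.000
u ⊙ ¬(¬v ⊕ u) = max(0, 0.950 + 0.000 − 1) = max(0, -0.050) = 0.000
¬(u ⊙ ¬(¬v ⊕ u)) = 1 − 0.000 = 1.000
¬(u ⊙ ¬(¬v ⊕ u)) ⊙ v = max(0, 1.000 + 0.871 − 1) = max(0, 0.871) = 0.871
¬(¬(u ⊙ ¬(¬v ⊕ u)) ⊙ v) = 1 − 0.871 = 0.129
¬(v ≡ ¬¬v) ≡ ¬(¬(u ⊙ ¬(¬v ⊕ u)) ⊙ v) = 1 − |0.000 − 0.129| = 1 − 0.129 = 0.871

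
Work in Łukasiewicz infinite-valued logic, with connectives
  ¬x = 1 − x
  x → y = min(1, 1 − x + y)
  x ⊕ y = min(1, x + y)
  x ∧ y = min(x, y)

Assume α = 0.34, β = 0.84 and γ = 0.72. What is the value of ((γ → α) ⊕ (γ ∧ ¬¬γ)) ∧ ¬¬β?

0.84

γ → α = min(1, 1 − 0.72 + 0.34) = min(1, 0.62) = 0.62
¬γ = 1 − 0.72 = 0.28
¬¬γ = 1 − 0.28 = 0.72
γ ∧ ¬¬γ = min(0.72, 0.72) = 0.72
(γ → α) ⊕ (γ ∧ ¬¬γ) = min(1, 0.62 + 0.72) = min(1, 1.34) = 1.00
¬β = 1 − 0.84 = 0.16
¬¬β = 1 − 0.16 = 0.84
((γ → α) ⊕ (γ ∧ ¬¬γ)) ∧ ¬¬β = min(1.00, 0.84) = 0.84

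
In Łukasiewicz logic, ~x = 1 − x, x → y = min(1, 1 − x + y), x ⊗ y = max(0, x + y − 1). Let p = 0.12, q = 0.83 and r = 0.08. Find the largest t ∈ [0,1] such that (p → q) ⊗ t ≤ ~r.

0.92

p → q = min(1, 1 − 0.12 + 0.83) = min(1, 1.71) = 1.00
So the left factor is p → q = 1.00.
~r = 1 − 0.08 = 0.92
So the right-hand bound is ~r = 0.92.
The residuum of the Łukasiewicz t-norm gives the supremum: min(1, 1 − 1.00 + 0.92).
1 − 1.00 + 0.92 = 0.92, so t = min(1, 0.92) = 0.92.
Check: 1.00 ⊗ 0.92 = max(0, 0.92) = 0.92 ≤ 0.92.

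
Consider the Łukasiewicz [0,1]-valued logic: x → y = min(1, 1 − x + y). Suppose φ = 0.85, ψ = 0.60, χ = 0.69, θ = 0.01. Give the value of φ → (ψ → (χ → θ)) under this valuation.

χ → θ = min(1, 1 − 0.69 + 0.01) = min(1, 0.32) = 0.32
ψ → (χ → θ) = min(1, 1 − 0.60 + 0.32) = min(1, 0.72) = 0.72
φ → (ψ → (χ → θ)) = min(1, 1 − 0.85 + 0.72) = min(1, 0.87) = 0.87

0.87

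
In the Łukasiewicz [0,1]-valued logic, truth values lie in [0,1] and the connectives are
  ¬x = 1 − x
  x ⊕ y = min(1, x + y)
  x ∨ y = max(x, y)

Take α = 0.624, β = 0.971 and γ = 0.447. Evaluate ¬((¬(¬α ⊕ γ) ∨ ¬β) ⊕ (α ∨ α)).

¬α = 1 − 0.624 = 0.376
¬α ⊕ γ = min(1, 0.376 + 0.447) = min(1, 0.823) = 0.823
¬(¬α ⊕ γ) = 1 − 0.823 = 0.177
¬β = 1 − 0.971 = 0.029
¬(¬α ⊕ γ) ∨ ¬β = max(0.177, 0.029) = 0.177
α ∨ α = max(0.624, 0.624) = 0.624
(¬(¬α ⊕ γ) ∨ ¬β) ⊕ (α ∨ α) = min(1, 0.177 + 0.624) = min(1, 0.801) = 0.801
¬((¬(¬α ⊕ γ) ∨ ¬β) ⊕ (α ∨ α)) = 1 − 0.801 = 0.199

0.199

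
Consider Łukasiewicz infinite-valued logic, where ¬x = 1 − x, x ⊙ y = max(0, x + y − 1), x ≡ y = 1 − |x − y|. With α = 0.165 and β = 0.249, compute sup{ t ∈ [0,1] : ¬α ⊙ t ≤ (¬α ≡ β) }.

¬α = 1 − 0.165 = 0.835
So the left factor is ¬α = 0.835.
¬α ≡ β = 1 − |0.835 − 0.249| = 1 − 0.586 = 0.414
So the right-hand bound is ¬α ≡ β = 0.414.
The residuum of the Łukasiewicz t-norm gives the supremum: min(1, 1 − 0.835 + 0.414).
1 − 0.835 + 0.414 = 0.579, so t = min(1, 0.579) = 0.579.
Check: 0.835 ⊙ 0.579 = max(0, 0.414) = 0.414 ≤ 0.414.

0.579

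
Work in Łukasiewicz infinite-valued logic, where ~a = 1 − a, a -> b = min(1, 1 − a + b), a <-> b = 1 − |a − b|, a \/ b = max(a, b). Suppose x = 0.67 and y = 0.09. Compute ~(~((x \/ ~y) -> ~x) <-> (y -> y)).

0.42

~y = 1 − 0.09 = 0.91
x \/ ~y = max(0.67, 0.91) = 0.91
~x = 1 − 0.67 = 0.33
(x \/ ~y) -> ~x = min(1, 1 − 0.91 + 0.33) = min(1, 0.42) = 0.42
~((x \/ ~y) -> ~x) = 1 − 0.42 = 0.58
y -> y = min(1, 1 − 0.09 + 0.09) = min(1, 1.00) = 1.00
~((x \/ ~y) -> ~x) <-> (y -> y) = 1 − |0.58 − 1.00| = 1 − 0.42 = 0.58
~(~((x \/ ~y) -> ~x) <-> (y -> y)) = 1 − 0.58 = 0.42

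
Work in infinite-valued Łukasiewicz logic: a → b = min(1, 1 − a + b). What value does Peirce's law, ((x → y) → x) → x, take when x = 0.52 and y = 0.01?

x → y = min(1, 1 − 0.52 + 0.01) = min(1, 0.49) = 0.49
(x → y) → x = min(1, 1 − 0.49 + 0.52) = min(1, 1.03) = 1.00
((x → y) → x) → x = min(1, 1 − 1.00 + 0.52) = min(1, 0.52) = 0.52
(The value 0.52 < 1 shows this instance is not satisfied; not a Ł∞-tautology in general.)

0.52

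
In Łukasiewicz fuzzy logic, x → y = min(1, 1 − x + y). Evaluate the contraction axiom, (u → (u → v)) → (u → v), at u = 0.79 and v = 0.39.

u → v = min(1, 1 − 0.79 + 0.39) = min(1, 0.60) = 0.60
u → (u → v) = min(1, 1 − 0.79 + 0.60) = min(1, 0.81) = 0.81
(u → (u → v)) → (u → v) = min(1, 1 − 0.81 + 0.60) = min(1, 0.79) = 0.79
(The value 0.79 < 1 shows this instance is not satisfied; fails in Ł∞ (the t-norm is not idempotent).)

0.79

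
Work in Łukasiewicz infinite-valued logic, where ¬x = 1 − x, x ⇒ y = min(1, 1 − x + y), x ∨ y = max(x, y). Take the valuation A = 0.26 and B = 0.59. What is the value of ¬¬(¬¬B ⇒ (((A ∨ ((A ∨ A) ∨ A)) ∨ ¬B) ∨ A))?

0.82

¬B = 1 − 0.59 = 0.41
¬¬B = 1 − 0.41 = 0.59
A ∨ A = max(0.26, 0.26) = 0.26
(A ∨ A) ∨ A = max(0.26, 0.26) = 0.26
A ∨ ((A ∨ A) ∨ A) = max(0.26, 0.26) = 0.26
(A ∨ ((A ∨ A) ∨ A)) ∨ ¬B = max(0.26, 0.41) = 0.41
((A ∨ ((A ∨ A) ∨ A)) ∨ ¬B) ∨ A = max(0.41, 0.26) = 0.41
¬¬B ⇒ (((A ∨ ((A ∨ A) ∨ A)) ∨ ¬B) ∨ A) = min(1, 1 − 0.59 + 0.41) = min(1, 0.82) = 0.82
¬(¬¬B ⇒ (((A ∨ ((A ∨ A) ∨ A)) ∨ ¬B) ∨ A)) = 1 − 0.82 = 0.18
¬¬(¬¬B ⇒ (((A ∨ ((A ∨ A) ∨ A)) ∨ ¬B) ∨ A)) = 1 − 0.18 = 0.82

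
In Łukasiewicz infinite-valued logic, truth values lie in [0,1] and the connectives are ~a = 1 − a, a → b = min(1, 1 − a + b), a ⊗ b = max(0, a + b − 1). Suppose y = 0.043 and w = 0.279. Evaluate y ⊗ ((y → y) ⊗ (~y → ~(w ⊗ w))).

y → y = min(1, 1 − 0.043 + 0.043) = min(1, 1.000) = 1.000
~y = 1 − 0.043 = 0.957
w ⊗ w = max(0, 0.279 + 0.279 − 1) = max(0, -0.442) = 0.000
~(w ⊗ w) = 1 − 0.000 = 1.000
~y → ~(w ⊗ w) = min(1, 1 − 0.957 + 1.000) = min(1, 1.043) = 1.000
(y → y) ⊗ (~y → ~(w ⊗ w)) = max(0, 1.000 + 1.000 − 1) = max(0, 1.000) = 1.000
y ⊗ ((y → y) ⊗ (~y → ~(w ⊗ w))) = max(0, 0.043 + 1.000 − 1) = max(0, 0.043) = 0.043

0.043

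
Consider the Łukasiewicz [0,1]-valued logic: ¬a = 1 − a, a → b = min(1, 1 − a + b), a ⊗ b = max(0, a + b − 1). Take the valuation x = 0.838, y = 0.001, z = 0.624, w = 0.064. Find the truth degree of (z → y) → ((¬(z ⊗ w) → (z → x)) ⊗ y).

z → y = min(1, 1 − 0.624 + 0.001) = min(1, 0.377) = 0.377
z ⊗ w = max(0, 0.624 + 0.064 − 1) = max(0, -0.312) = 0.000
¬(z ⊗ w) = 1 − 0.000 = 1.000
z → x = min(1, 1 − 0.624 + 0.838) = min(1, 1.214) = 1.000
¬(z ⊗ w) → (z → x) = min(1, 1 − 1.000 + 1.000) = min(1, 1.000) = 1.000
(¬(z ⊗ w) → (z → x)) ⊗ y = max(0, 1.000 + 0.001 − 1) = max(0, 0.001) = 0.001
(z → y) → ((¬(z ⊗ w) → (z → x)) ⊗ y) = min(1, 1 − 0.377 + 0.001) = min(1, 0.624) = 0.624

0.624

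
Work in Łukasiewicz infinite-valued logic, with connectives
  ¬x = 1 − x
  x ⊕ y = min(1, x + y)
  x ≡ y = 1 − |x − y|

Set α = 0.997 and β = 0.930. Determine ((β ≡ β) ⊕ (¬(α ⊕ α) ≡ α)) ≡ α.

0.997

β ≡ β = 1 − |0.930 − 0.930| = 1 − 0.000 = 1.000
α ⊕ α = min(1, 0.997 + 0.997) = min(1, 1.994) = 1.000
¬(α ⊕ α) = 1 − 1.000 = 0.000
¬(α ⊕ α) ≡ α = 1 − |0.000 − 0.997| = 1 − 0.997 = 0.003
(β ≡ β) ⊕ (¬(α ⊕ α) ≡ α) = min(1, 1.000 + 0.003) = min(1, 1.003) = 1.000
((β ≡ β) ⊕ (¬(α ⊕ α) ≡ α)) ≡ α = 1 − |1.000 − 0.997| = 1 − 0.003 = 0.997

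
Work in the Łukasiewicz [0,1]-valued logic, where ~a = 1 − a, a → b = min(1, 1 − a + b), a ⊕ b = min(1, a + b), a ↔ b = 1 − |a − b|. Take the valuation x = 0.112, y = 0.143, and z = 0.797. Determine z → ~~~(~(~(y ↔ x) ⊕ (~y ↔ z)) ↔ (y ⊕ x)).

0.429

y ↔ x = 1 − |0.143 − 0.112| = 1 − 0.031 = 0.969
~(y ↔ x) = 1 − 0.969 = 0.031
~y = 1 − 0.143 = 0.857
~y ↔ z = 1 − |0.857 − 0.797| = 1 − 0.060 = 0.940
~(y ↔ x) ⊕ (~y ↔ z) = min(1, 0.031 + 0.940) = min(1, 0.971) = 0.971
~(~(y ↔ x) ⊕ (~y ↔ z)) = 1 − 0.971 = 0.029
y ⊕ x = min(1, 0.143 + 0.112) = min(1, 0.255) = 0.255
~(~(y ↔ x) ⊕ (~y ↔ z)) ↔ (y ⊕ x) = 1 − |0.029 − 0.255| = 1 − 0.226 = 0.774
~(~(~(y ↔ x) ⊕ (~y ↔ z)) ↔ (y ⊕ x)) = 1 − 0.774 = 0.226
~~(~(~(y ↔ x) ⊕ (~y ↔ z)) ↔ (y ⊕ x)) = 1 − 0.226 = 0.774
~~~(~(~(y ↔ x) ⊕ (~y ↔ z)) ↔ (y ⊕ x)) = 1 − 0.774 = 0.226
z → ~~~(~(~(y ↔ x) ⊕ (~y ↔ z)) ↔ (y ⊕ x)) = min(1, 1 − 0.797 + 0.226) = min(1, 0.429) = 0.429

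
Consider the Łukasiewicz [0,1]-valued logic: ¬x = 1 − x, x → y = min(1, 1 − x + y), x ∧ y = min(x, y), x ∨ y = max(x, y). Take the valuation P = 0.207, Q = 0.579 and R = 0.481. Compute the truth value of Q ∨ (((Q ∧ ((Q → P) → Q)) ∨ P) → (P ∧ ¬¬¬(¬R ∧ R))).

0.628

Q → P = min(1, 1 − 0.579 + 0.207) = min(1, 0.628) = 0.628
(Q → P) → Q = min(1, 1 − 0.628 + 0.579) = min(1, 0.951) = 0.951
Q ∧ ((Q → P) → Q) = min(0.579, 0.951) = 0.579
(Q ∧ ((Q → P) → Q)) ∨ P = max(0.579, 0.207) = 0.579
¬R = 1 − 0.481 = 0.519
¬R ∧ R = min(0.519, 0.481) = 0.481
¬(¬R ∧ R) = 1 − 0.481 = 0.519
¬¬(¬R ∧ R) = 1 − 0.519 = 0.481
¬¬¬(¬R ∧ R) = 1 − 0.481 = 0.519
P ∧ ¬¬¬(¬R ∧ R) = min(0.207, 0.519) = 0.207
((Q ∧ ((Q → P) → Q)) ∨ P) → (P ∧ ¬¬¬(¬R ∧ R)) = min(1, 1 − 0.579 + 0.207) = min(1, 0.628) = 0.628
Q ∨ (((Q ∧ ((Q → P) → Q)) ∨ P) → (P ∧ ¬¬¬(¬R ∧ R))) = max(0.579, 0.628) = 0.628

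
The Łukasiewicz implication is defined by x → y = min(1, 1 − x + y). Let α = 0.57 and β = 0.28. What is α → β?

α → β = min(1, 1 − 0.57 + 0.28) = min(1, 0.71) = 0.71
For comparison, the Gödel implication (1 if x ≤ y else y) would give 0.28.

0.71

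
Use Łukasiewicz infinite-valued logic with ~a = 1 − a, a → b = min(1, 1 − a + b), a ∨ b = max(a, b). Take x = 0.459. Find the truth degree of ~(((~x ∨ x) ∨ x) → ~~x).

~x = 1 − 0.459 = 0.541
~x ∨ x = max(0.541, 0.459) = 0.541
(~x ∨ x) ∨ x = max(0.541, 0.459) = 0.541
~~x = 1 − 0.541 = 0.459
((~x ∨ x) ∨ x) → ~~x = min(1, 1 − 0.541 + 0.459) = min(1, 0.918) = 0.918
~(((~x ∨ x) ∨ x) → ~~x) = 1 − 0.918 = 0.082

0.082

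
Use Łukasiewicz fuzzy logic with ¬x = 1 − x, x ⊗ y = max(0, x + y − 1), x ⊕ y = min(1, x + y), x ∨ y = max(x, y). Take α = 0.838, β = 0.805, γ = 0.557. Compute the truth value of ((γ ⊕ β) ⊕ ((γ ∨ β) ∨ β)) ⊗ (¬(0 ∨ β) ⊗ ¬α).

0.000

γ ⊕ β = min(1, 0.557 + 0.805) = min(1, 1.362) = 1.000
γ ∨ β = max(0.557, 0.805) = 0.805
(γ ∨ β) ∨ β = max(0.805, 0.805) = 0.805
(γ ⊕ β) ⊕ ((γ ∨ β) ∨ β) = min(1, 1.000 + 0.805) = min(1, 1.805) = 1.000
0 ∨ β = max(0.000, 0.805) = 0.805
¬(0 ∨ β) = 1 − 0.805 = 0.195
¬α = 1 − 0.838 = 0.162
¬(0 ∨ β) ⊗ ¬α = max(0, 0.195 + 0.162 − 1) = max(0, -0.643) = 0.000
((γ ⊕ β) ⊕ ((γ ∨ β) ∨ β)) ⊗ (¬(0 ∨ β) ⊗ ¬α) = max(0, 1.000 + 0.000 − 1) = max(0, 0.000) = 0.000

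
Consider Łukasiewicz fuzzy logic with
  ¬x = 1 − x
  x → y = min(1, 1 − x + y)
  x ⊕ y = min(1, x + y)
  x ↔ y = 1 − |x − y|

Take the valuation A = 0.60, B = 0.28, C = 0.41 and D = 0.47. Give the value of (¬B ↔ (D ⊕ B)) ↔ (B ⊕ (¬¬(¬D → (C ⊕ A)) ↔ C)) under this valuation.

¬B = 1 − 0.28 = 0.72
D ⊕ B = min(1, 0.47 + 0.28) = min(1, 0.75) = 0.75
¬B ↔ (D ⊕ B) = 1 − |0.72 − 0.75| = 1 − 0.03 = 0.97
¬D = 1 − 0.47 = 0.53
C ⊕ A = min(1, 0.41 + 0.60) = min(1, 1.01) = 1.00
¬D → (C ⊕ A) = min(1, 1 − 0.53 + 1.00) = min(1, 1.47) = 1.00
¬(¬D → (C ⊕ A)) = 1 − 1.00 = 0.00
¬¬(¬D → (C ⊕ A)) = 1 − 0.00 = 1.00
¬¬(¬D → (C ⊕ A)) ↔ C = 1 − |1.00 − 0.41| = 1 − 0.59 = 0.41
B ⊕ (¬¬(¬D → (C ⊕ A)) ↔ C) = min(1, 0.28 + 0.41) = min(1, 0.69) = 0.69
(¬B ↔ (D ⊕ B)) ↔ (B ⊕ (¬¬(¬D → (C ⊕ A)) ↔ C)) = 1 − |0.97 − 0.69| = 1 − 0.28 = 0.72

0.72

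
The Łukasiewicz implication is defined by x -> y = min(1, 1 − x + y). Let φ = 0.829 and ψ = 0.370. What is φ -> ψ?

0.541

φ -> ψ = min(1, 1 − 0.829 + 0.370) = min(1, 0.541) = 0.541
For comparison, the Gödel implication (1 if x ≤ y else y) would give 0.370.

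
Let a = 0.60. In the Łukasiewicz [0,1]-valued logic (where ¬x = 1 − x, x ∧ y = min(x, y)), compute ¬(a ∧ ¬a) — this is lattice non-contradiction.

0.60

¬a = 1 − 0.60 = 0.40
a ∧ ¬a = min(0.60, 0.40) = 0.40
¬(a ∧ ¬a) = 1 − 0.40 = 0.60
(The value 0.60 < 1 shows this instance is not satisfied; not a Ł∞-tautology — its value is 1 − min(a, 1−a).)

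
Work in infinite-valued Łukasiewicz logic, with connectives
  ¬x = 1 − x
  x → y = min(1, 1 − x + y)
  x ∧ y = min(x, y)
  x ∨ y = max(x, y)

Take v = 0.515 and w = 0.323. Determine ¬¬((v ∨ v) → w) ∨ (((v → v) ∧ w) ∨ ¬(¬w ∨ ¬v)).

0.808

v ∨ v = max(0.515, 0.515) = 0.515
(v ∨ v) → w = min(1, 1 − 0.515 + 0.323) = min(1, 0.808) = 0.808
¬((v ∨ v) → w) = 1 − 0.808 = 0.192
¬¬((v ∨ v) → w) = 1 − 0.192 = 0.808
v → v = min(1, 1 − 0.515 + 0.515) = min(1, 1.000) = 1.000
(v → v) ∧ w = min(1.000, 0.323) = 0.323
¬w = 1 − 0.323 = 0.677
¬v = 1 − 0.515 = 0.485
¬w ∨ ¬v = max(0.677, 0.485) = 0.677
¬(¬w ∨ ¬v) = 1 − 0.677 = 0.323
((v → v) ∧ w) ∨ ¬(¬w ∨ ¬v) = max(0.323, 0.323) = 0.323
¬¬((v ∨ v) → w) ∨ (((v → v) ∧ w) ∨ ¬(¬w ∨ ¬v)) = max(0.808, 0.323) = 0.808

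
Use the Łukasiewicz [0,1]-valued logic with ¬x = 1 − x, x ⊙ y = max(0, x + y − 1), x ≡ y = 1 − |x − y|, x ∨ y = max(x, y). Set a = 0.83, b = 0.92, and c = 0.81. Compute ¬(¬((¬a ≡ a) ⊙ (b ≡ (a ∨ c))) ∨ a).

0.17

¬a = 1 − 0.83 = 0.17
¬a ≡ a = 1 − |0.17 − 0.83| = 1 − 0.66 = 0.34
a ∨ c = max(0.83, 0.81) = 0.83
b ≡ (a ∨ c) = 1 − |0.92 − 0.83| = 1 − 0.09 = 0.91
(¬a ≡ a) ⊙ (b ≡ (a ∨ c)) = max(0, 0.34 + 0.91 − 1) = max(0, 0.25) = 0.25
¬((¬a ≡ a) ⊙ (b ≡ (a ∨ c))) = 1 − 0.25 = 0.75
¬((¬a ≡ a) ⊙ (b ≡ (a ∨ c))) ∨ a = max(0.75, 0.83) = 0.83
¬(¬((¬a ≡ a) ⊙ (b ≡ (a ∨ c))) ∨ a) = 1 − 0.83 = 0.17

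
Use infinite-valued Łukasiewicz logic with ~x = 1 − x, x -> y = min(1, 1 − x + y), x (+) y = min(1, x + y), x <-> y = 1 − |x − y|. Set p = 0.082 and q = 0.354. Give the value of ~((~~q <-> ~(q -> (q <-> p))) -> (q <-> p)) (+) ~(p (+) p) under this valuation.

0.836

~q = 1 − 0.354 = 0.646
~~q = 1 − 0.646 = 0.354
q <-> p = 1 − |0.354 − 0.082| = 1 − 0.272 = 0.728
q -> (q <-> p) = min(1, 1 − 0.354 + 0.728) = min(1, 1.374) = 1.000
~(q -> (q <-> p)) = 1 − 1.000 = 0.000
~~q <-> ~(q -> (q <-> p)) = 1 − |0.354 − 0.000| = 1 − 0.354 = 0.646
(~~q <-> ~(q -> (q <-> p))) -> (q <-> p) = min(1, 1 − 0.646 + 0.728) = min(1, 1.082) = 1.000
~((~~q <-> ~(q -> (q <-> p))) -> (q <-> p)) = 1 − 1.000 = 0.000
p (+) p = min(1, 0.082 + 0.082) = min(1, 0.164) = 0.164
~(p (+) p) = 1 − 0.164 = 0.836
~((~~q <-> ~(q -> (q <-> p))) -> (q <-> p)) (+) ~(p (+) p) = min(1, 0.000 + 0.836) = min(1, 0.836) = 0.836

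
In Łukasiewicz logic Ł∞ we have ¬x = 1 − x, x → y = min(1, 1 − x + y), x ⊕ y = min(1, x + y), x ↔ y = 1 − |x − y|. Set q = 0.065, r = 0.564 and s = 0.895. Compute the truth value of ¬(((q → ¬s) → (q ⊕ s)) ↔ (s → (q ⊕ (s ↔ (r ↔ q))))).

¬s = 1 − 0.895 = 0.105
q → ¬s = min(1, 1 − 0.065 + 0.105) = min(1, 1.040) = 1.000
q ⊕ s = min(1, 0.065 + 0.895) = min(1, 0.960) = 0.960
(q → ¬s) → (q ⊕ s) = min(1, 1 − 1.000 + 0.960) = min(1, 0.960) = 0.960
r ↔ q = 1 − |0.564 − 0.065| = 1 − 0.499 = 0.501
s ↔ (r ↔ q) = 1 − |0.895 − 0.501| = 1 − 0.394 = 0.606
q ⊕ (s ↔ (r ↔ q)) = min(1, 0.065 + 0.606) = min(1, 0.671) = 0.671
s → (q ⊕ (s ↔ (r ↔ q))) = min(1, 1 − 0.895 + 0.671) = min(1, 0.776) = 0.776
((q → ¬s) → (q ⊕ s)) ↔ (s → (q ⊕ (s ↔ (r ↔ q)))) = 1 − |0.960 − 0.776| = 1 − 0.184 = 0.816
¬(((q → ¬s) → (q ⊕ s)) ↔ (s → (q ⊕ (s ↔ (r ↔ q))))) = 1 − 0.816 = 0.184

0.184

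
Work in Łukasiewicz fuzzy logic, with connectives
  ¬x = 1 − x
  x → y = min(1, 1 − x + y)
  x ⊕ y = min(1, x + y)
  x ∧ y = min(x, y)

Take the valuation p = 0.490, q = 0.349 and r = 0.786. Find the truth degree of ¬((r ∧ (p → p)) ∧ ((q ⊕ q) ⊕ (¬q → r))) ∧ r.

0.214

p → p = min(1, 1 − 0.490 + 0.490) = min(1, 1.000) = 1.000
r ∧ (p → p) = min(0.786, 1.000) = 0.786
q ⊕ q = min(1, 0.349 + 0.349) = min(1, 0.698) = 0.698
¬q = 1 − 0.349 = 0.651
¬q → r = min(1, 1 − 0.651 + 0.786) = min(1, 1.135) = 1.000
(q ⊕ q) ⊕ (¬q → r) = min(1, 0.698 + 1.000) = min(1, 1.698) = 1.000
(r ∧ (p → p)) ∧ ((q ⊕ q) ⊕ (¬q → r)) = min(0.786, 1.000) = 0.786
¬((r ∧ (p → p)) ∧ ((q ⊕ q) ⊕ (¬q → r))) = 1 − 0.786 = 0.214
¬((r ∧ (p → p)) ∧ ((q ⊕ q) ⊕ (¬q → r))) ∧ r = min(0.214, 0.786) = 0.214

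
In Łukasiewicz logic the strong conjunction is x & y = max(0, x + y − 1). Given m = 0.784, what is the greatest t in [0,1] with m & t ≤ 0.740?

0.956

The residuum of the Łukasiewicz t-norm gives the supremum: min(1, 1 − 0.784 + 0.740).
1 − 0.784 + 0.740 = 0.956, so t = min(1, 0.956) = 0.956.
Check: 0.784 & 0.956 = max(0, 0.740) = 0.740 ≤ 0.740.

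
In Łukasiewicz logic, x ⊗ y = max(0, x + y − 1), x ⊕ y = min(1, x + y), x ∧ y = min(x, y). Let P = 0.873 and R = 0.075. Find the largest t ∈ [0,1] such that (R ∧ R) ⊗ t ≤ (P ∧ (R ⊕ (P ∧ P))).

R ∧ R = min(0.075, 0.075) = 0.075
So the left factor is R ∧ R = 0.075.
P ∧ P = min(0.873, 0.873) = 0.873
R ⊕ (P ∧ P) = min(1, 0.075 + 0.873) = min(1, 0.948) = 0.948
P ∧ (R ⊕ (P ∧ P)) = min(0.873, 0.948) = 0.873
So the right-hand bound is P ∧ (R ⊕ (P ∧ P)) = 0.873.
The residuum of the Łukasiewicz t-norm gives the supremum: min(1, 1 − 0.075 + 0.873).
1 − 0.075 + 0.873 = 1.798, so t = min(1, 1.798) = 1.000.
Check: 0.075 ⊗ 1.000 = max(0, 0.075) = 0.075 ≤ 0.873.

1.000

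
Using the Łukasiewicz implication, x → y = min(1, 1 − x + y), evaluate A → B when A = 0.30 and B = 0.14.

A → B = min(1, 1 − 0.30 + 0.14) = min(1, 0.84) = 0.84
For comparison, the Gödel implication (1 if x ≤ y else y) would give 0.14.

0.84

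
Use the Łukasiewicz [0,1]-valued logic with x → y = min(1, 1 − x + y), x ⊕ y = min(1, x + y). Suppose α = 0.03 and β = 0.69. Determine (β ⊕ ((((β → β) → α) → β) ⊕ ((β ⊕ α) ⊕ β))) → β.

β → β = min(1, 1 − 0.69 + 0.69) = min(1, 1.00) = 1.00
(β → β) → α = min(1, 1 − 1.00 + 0.03) = min(1, 0.03) = 0.03
((β → β) → α) → β = min(1, 1 − 0.03 + 0.69) = min(1, 1.66) = 1.00
β ⊕ α = min(1, 0.69 + 0.03) = min(1, 0.72) = 0.72
(β ⊕ α) ⊕ β = min(1, 0.72 + 0.69) = min(1, 1.41) = 1.00
(((β → β) → α) → β) ⊕ ((β ⊕ α) ⊕ β) = min(1, 1.00 + 1.00) = min(1, 2.00) = 1.00
β ⊕ ((((β → β) → α) → β) ⊕ ((β ⊕ α) ⊕ β)) = min(1, 0.69 + 1.00) = min(1, 1.69) = 1.00
(β ⊕ ((((β → β) → α) → β) ⊕ ((β ⊕ α) ⊕ β))) → β = min(1, 1 − 1.00 + 0.69) = min(1, 0.69) = 0.69

0.69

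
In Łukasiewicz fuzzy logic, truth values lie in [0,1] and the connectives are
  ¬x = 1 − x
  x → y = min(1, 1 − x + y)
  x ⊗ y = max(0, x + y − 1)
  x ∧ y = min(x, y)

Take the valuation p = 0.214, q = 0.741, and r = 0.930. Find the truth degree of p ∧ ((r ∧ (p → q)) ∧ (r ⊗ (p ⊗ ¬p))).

p → q = min(1, 1 − 0.214 + 0.741) = min(1, 1.527) = 1.000
r ∧ (p → q) = min(0.930, 1.000) = 0.930
¬p = 1 − 0.214 = 0.786
p ⊗ ¬p = max(0, 0.214 + 0.786 − 1) = max(0, 0.000) = 0.000
r ⊗ (p ⊗ ¬p) = max(0, 0.930 + 0.000 − 1) = max(0, -0.070) = 0.000
(r ∧ (p → q)) ∧ (r ⊗ (p ⊗ ¬p)) = min(0.930, 0.000) = 0.000
p ∧ ((r ∧ (p → q)) ∧ (r ⊗ (p ⊗ ¬p))) = min(0.214, 0.000) = 0.000

0.000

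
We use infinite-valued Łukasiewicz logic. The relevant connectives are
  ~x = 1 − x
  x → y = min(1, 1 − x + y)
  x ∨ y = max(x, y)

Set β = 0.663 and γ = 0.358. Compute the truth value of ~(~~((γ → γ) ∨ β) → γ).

0.642

γ → γ = min(1, 1 − 0.358 + 0.358) = min(1, 1.000) = 1.000
(γ → γ) ∨ β = max(1.000, 0.663) = 1.000
~((γ → γ) ∨ β) = 1 − 1.000 = 0.000
~~((γ → γ) ∨ β) = 1 − 0.000 = 1.000
~~((γ → γ) ∨ β) → γ = min(1, 1 − 1.000 + 0.358) = min(1, 0.358) = 0.358
~(~~((γ → γ) ∨ β) → γ) = 1 − 0.358 = 0.642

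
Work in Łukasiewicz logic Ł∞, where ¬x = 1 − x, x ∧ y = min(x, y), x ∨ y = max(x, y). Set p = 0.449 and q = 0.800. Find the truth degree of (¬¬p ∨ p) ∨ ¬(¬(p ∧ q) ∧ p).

0.551

¬p = 1 − 0.449 = 0.551
¬¬p = 1 − 0.551 = 0.449
¬¬p ∨ p = max(0.449, 0.449) = 0.449
p ∧ q = min(0.449, 0.800) = 0.449
¬(p ∧ q) = 1 − 0.449 = 0.551
¬(p ∧ q) ∧ p = min(0.551, 0.449) = 0.449
¬(¬(p ∧ q) ∧ p) = 1 − 0.449 = 0.551
(¬¬p ∨ p) ∨ ¬(¬(p ∧ q) ∧ p) = max(0.449, 0.551) = 0.551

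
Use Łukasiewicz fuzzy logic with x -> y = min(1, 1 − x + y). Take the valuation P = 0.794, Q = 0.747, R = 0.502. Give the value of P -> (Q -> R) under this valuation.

0.961

Q -> R = min(1, 1 − 0.747 + 0.502) = min(1, 0.755) = 0.755
P -> (Q -> R) = min(1, 1 − 0.794 + 0.755) = min(1, 0.961) = 0.961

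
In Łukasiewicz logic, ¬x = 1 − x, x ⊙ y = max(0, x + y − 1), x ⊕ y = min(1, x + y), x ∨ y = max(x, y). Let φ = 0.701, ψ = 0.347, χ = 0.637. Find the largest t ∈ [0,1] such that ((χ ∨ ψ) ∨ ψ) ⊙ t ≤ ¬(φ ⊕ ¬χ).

χ ∨ ψ = max(0.637, 0.347) = 0.637
(χ ∨ ψ) ∨ ψ = max(0.637, 0.347) = 0.637
So the left factor is (χ ∨ ψ) ∨ ψ = 0.637.
¬χ = 1 − 0.637 = 0.363
φ ⊕ ¬χ = min(1, 0.701 + 0.363) = min(1, 1.064) = 1.000
¬(φ ⊕ ¬χ) = 1 − 1.000 = 0.000
So the right-hand bound is ¬(φ ⊕ ¬χ) = 0.000.
The residuum of the Łukasiewicz t-norm gives the supremum: min(1, 1 − 0.637 + 0.000).
1 − 0.637 + 0.000 = 0.363, so t = min(1, 0.363) = 0.363.
Check: 0.637 ⊙ 0.363 = max(0, 0.000) = 0.000 ≤ 0.000.

0.363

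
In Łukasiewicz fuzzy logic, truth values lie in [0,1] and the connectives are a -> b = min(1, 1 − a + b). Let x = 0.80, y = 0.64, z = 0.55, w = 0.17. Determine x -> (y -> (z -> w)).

1.00

z -> w = min(1, 1 − 0.55 + 0.17) = min(1, 0.62) = 0.62
y -> (z -> w) = min(1, 1 − 0.64 + 0.62) = min(1, 0.98) = 0.98
x -> (y -> (z -> w)) = min(1, 1 − 0.80 + 0.98) = min(1, 1.18) = 1.00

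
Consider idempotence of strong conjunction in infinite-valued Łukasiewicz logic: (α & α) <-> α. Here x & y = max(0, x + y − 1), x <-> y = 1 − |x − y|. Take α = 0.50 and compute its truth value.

α & α = max(0, 0.50 + 0.50 − 1) = max(0, 0.00) = 0.00
(α & α) <-> α = 1 − |0.00 − 0.50| = 1 − 0.50 = 0.50
(The value 0.50 < 1 shows this instance is not satisfied; fails in Ł∞ since a ⊗ a = max(0, 2a−1) ≠ a in general.)

0.50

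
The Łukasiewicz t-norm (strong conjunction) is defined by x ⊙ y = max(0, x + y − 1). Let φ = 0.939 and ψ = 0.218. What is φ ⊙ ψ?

0.157

φ ⊙ ψ = max(0, 0.939 + 0.218 − 1) = max(0, 0.157) = 0.157
For comparison, the Gödel (minimum) t-norm min(x, y) would give 0.218.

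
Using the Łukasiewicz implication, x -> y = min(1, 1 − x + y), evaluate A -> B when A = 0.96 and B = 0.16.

A -> B = min(1, 1 − 0.96 + 0.16) = min(1, 0.20) = 0.20
For comparison, the Gödel implication (1 if x ≤ y else y) would give 0.16.

0.20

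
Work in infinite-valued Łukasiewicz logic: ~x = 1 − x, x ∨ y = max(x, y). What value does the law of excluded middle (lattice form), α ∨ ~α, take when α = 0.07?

~α = 1 − 0.07 = 0.93
α ∨ ~α = max(0.07, 0.93) = 0.93
(The value 0.93 < 1 shows this instance is not satisfied; not a Ł∞-tautology — its value is max(a, 1−a).)

0.93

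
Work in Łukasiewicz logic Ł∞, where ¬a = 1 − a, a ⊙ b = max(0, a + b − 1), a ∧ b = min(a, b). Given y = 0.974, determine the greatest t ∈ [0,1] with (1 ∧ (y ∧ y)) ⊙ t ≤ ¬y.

y ∧ y = min(0.974, 0.974) = 0.974
1 ∧ (y ∧ y) = min(1.000, 0.974) = 0.974
So the left factor is 1 ∧ (y ∧ y) = 0.974.
¬y = 1 − 0.974 = 0.026
So the right-hand bound is ¬y = 0.026.
The residuum of the Łukasiewicz t-norm gives the supremum: min(1, 1 − 0.974 + 0.026).
1 − 0.974 + 0.026 = 0.052, so t = min(1, 0.052) = 0.052.
Check: 0.974 ⊙ 0.052 = max(0, 0.026) = 0.026 ≤ 0.026.

0.052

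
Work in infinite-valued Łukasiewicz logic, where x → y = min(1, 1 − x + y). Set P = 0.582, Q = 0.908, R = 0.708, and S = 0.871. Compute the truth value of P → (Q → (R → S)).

R → S = min(1, 1 − 0.708 + 0.871) = min(1, 1.163) = 1.000
Q → (R → S) = min(1, 1 − 0.908 + 1.000) = min(1, 1.092) = 1.000
P → (Q → (R → S)) = min(1, 1 − 0.582 + 1.000) = min(1, 1.418) = 1.000

1.000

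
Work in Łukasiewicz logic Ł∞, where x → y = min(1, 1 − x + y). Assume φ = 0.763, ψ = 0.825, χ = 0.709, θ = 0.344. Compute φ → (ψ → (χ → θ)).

χ → θ = min(1, 1 − 0.709 + 0.344) = min(1, 0.635) = 0.635
ψ → (χ → θ) = min(1, 1 − 0.825 + 0.635) = min(1, 0.810) = 0.810
φ → (ψ → (χ → θ)) = min(1, 1 − 0.763 + 0.810) = min(1, 1.047) = 1.000

1.000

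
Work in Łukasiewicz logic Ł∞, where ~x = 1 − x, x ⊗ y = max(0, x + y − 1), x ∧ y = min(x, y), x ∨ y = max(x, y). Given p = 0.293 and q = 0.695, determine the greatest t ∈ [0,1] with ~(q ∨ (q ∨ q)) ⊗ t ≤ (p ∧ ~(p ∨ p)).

q ∨ q = max(0.695, 0.695) = 0.695
q ∨ (q ∨ q) = max(0.695, 0.695) = 0.695
~(q ∨ (q ∨ q)) = 1 − 0.695 = 0.305
So the left factor is ~(q ∨ (q ∨ q)) = 0.305.
p ∨ p = max(0.293, 0.293) = 0.293
~(p ∨ p) = 1 − 0.293 = 0.707
p ∧ ~(p ∨ p) = min(0.293, 0.707) = 0.293
So the right-hand bound is p ∧ ~(p ∨ p) = 0.293.
The residuum of the Łukasiewicz t-norm gives the supremum: min(1, 1 − 0.305 + 0.293).
1 − 0.305 + 0.293 = 0.988, so t = min(1, 0.988) = 0.988.
Check: 0.305 ⊗ 0.988 = max(0, 0.293) = 0.293 ≤ 0.293.

0.988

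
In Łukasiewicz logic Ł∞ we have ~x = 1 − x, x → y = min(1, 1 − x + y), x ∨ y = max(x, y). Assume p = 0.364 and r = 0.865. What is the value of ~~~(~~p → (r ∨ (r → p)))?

~p = 1 − 0.364 = 0.636
~~p = 1 − 0.636 = 0.364
r → p = min(1, 1 − 0.865 + 0.364) = min(1, 0.499) = 0.499
r ∨ (r → p) = max(0.865, 0.499) = 0.865
~~p → (r ∨ (r → p)) = min(1, 1 − 0.364 + 0.865) = min(1, 1.501) = 1.000
~(~~p → (r ∨ (r → p))) = 1 − 1.000 = 0.000
~~(~~p → (r ∨ (r → p))) = 1 − 0.000 = 1.000
~~~(~~p → (r ∨ (r → p))) = 1 − 1.000 = 0.000

0.000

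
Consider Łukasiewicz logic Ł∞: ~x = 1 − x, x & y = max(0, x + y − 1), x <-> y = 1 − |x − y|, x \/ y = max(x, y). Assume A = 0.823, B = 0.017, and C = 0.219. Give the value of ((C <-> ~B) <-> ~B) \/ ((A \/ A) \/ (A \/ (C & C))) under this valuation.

0.823

~B = 1 − 0.017 = 0.983
C <-> ~B = 1 − |0.219 − 0.983| = 1 − 0.764 = 0.236
(C <-> ~B) <-> ~B = 1 − |0.236 − 0.983| = 1 − 0.747 = 0.253
A \/ A = max(0.823, 0.823) = 0.823
C & C = max(0, 0.219 + 0.219 − 1) = max(0, -0.562) = 0.000
A \/ (C & C) = max(0.823, 0.000) = 0.823
(A \/ A) \/ (A \/ (C & C)) = max(0.823, 0.823) = 0.823
((C <-> ~B) <-> ~B) \/ ((A \/ A) \/ (A \/ (C & C))) = max(0.253, 0.823) = 0.823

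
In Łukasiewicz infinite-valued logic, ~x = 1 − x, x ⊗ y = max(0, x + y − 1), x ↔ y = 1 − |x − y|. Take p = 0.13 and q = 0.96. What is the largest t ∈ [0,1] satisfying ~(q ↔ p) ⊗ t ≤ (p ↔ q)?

q ↔ p = 1 − |0.96 − 0.13| = 1 − 0.83 = 0.17
~(q ↔ p) = 1 − 0.17 = 0.83
So the left factor is ~(q ↔ p) = 0.83.
p ↔ q = 1 − |0.13 − 0.96| = 1 − 0.83 = 0.17
So the right-hand bound is p ↔ q = 0.17.
The residuum of the Łukasiewicz t-norm gives the supremum: min(1, 1 − 0.83 + 0.17).
1 − 0.83 + 0.17 = 0.34, so t = min(1, 0.34) = 0.34.
Check: 0.83 ⊗ 0.34 = max(0, 0.17) = 0.17 ≤ 0.17.

0.34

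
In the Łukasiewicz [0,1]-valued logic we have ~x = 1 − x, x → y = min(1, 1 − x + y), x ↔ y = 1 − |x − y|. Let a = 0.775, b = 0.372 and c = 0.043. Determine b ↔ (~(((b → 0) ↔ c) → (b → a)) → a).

0.372

b → 0 = min(1, 1 − 0.372 + 0.000) = min(1, 0.628) = 0.628
(b → 0) ↔ c = 1 − |0.628 − 0.043| = 1 − 0.585 = 0.415
b → a = min(1, 1 − 0.372 + 0.775) = min(1, 1.403) = 1.000
((b → 0) ↔ c) → (b → a) = min(1, 1 − 0.415 + 1.000) = min(1, 1.585) = 1.000
~(((b → 0) ↔ c) → (b → a)) = 1 − 1.000 = 0.000
~(((b → 0) ↔ c) → (b → a)) → a = min(1, 1 − 0.000 + 0.775) = min(1, 1.775) = 1.000
b ↔ (~(((b → 0) ↔ c) → (b → a)) → a) = 1 − |0.372 − 1.000| = 1 − 0.628 = 0.372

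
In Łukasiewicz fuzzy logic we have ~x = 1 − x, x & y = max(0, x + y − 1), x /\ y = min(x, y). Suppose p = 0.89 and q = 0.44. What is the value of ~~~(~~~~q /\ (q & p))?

0.67

~q = 1 − 0.44 = 0.56
~~q = 1 − 0.56 = 0.44
~~~q = 1 − 0.44 = 0.56
~~~~q = 1 − 0.56 = 0.44
q & p = max(0, 0.44 + 0.89 − 1) = max(0, 0.33) = 0.33
~~~~q /\ (q & p) = min(0.44, 0.33) = 0.33
~(~~~~q /\ (q & p)) = 1 − 0.33 = 0.67
~~(~~~~q /\ (q & p)) = 1 − 0.67 = 0.33
~~~(~~~~q /\ (q & p)) = 1 − 0.33 = 0.67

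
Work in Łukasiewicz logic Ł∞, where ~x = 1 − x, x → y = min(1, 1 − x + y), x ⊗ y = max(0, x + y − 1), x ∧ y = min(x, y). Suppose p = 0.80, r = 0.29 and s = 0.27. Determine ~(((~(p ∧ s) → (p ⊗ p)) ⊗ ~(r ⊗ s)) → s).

p ∧ s = min(0.80, 0.27) = 0.27
~(p ∧ s) = 1 − 0.27 = 0.73
p ⊗ p = max(0, 0.80 + 0.80 − 1) = max(0, 0.60) = 0.60
~(p ∧ s) → (p ⊗ p) = min(1, 1 − 0.73 + 0.60) = min(1, 0.87) = 0.87
r ⊗ s = max(0, 0.29 + 0.27 − 1) = max(0, -0.44) = 0.00
~(r ⊗ s) = 1 − 0.00 = 1.00
(~(p ∧ s) → (p ⊗ p)) ⊗ ~(r ⊗ s) = max(0, 0.87 + 1.00 − 1) = max(0, 0.87) = 0.87
((~(p ∧ s) → (p ⊗ p)) ⊗ ~(r ⊗ s)) → s = min(1, 1 − 0.87 + 0.27) = min(1, 0.40) = 0.40
~(((~(p ∧ s) → (p ⊗ p)) ⊗ ~(r ⊗ s)) → s) = 1 − 0.40 = 0.60

0.60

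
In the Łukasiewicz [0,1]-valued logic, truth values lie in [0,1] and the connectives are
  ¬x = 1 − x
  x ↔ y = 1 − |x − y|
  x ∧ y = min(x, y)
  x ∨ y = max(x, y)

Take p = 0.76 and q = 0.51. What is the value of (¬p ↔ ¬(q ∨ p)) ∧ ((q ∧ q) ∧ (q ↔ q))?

¬p = 1 − 0.76 = 0.24
q ∨ p = max(0.51, 0.76) = 0.76
¬(q ∨ p) = 1 − 0.76 = 0.24
¬p ↔ ¬(q ∨ p) = 1 − |0.24 − 0.24| = 1 − 0.00 = 1.00
q ∧ q = min(0.51, 0.51) = 0.51
q ↔ q = 1 − |0.51 − 0.51| = 1 − 0.00 = 1.00
(q ∧ q) ∧ (q ↔ q) = min(0.51, 1.00) = 0.51
(¬p ↔ ¬(q ∨ p)) ∧ ((q ∧ q) ∧ (q ↔ q)) = min(1.00, 0.51) = 0.51

0.51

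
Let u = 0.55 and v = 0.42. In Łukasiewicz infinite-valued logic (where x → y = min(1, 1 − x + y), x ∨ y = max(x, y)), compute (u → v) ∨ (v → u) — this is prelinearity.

1.00

u → v = min(1, 1 − 0.55 + 0.42) = min(1, 0.87) = 0.87
v → u = min(1, 1 − 0.42 + 0.55) = min(1, 1.13) = 1.00
(u → v) ∨ (v → u) = max(0.87, 1.00) = 1.00
(As expected: a Ł∞-tautology — holds in every MV-chain.)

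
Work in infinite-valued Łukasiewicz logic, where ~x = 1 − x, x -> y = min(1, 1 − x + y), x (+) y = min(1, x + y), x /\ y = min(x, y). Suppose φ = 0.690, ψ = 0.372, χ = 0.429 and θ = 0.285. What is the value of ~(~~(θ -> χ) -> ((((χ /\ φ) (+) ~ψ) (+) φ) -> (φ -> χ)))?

0.261

θ -> χ = min(1, 1 − 0.285 + 0.429) = min(1, 1.144) = 1.000
~(θ -> χ) = 1 − 1.000 = 0.000
~~(θ -> χ) = 1 − 0.000 = 1.000
χ /\ φ = min(0.429, 0.690) = 0.429
~ψ = 1 − 0.372 = 0.628
(χ /\ φ) (+) ~ψ = min(1, 0.429 + 0.628) = min(1, 1.057) = 1.000
((χ /\ φ) (+) ~ψ) (+) φ = min(1, 1.000 + 0.690) = min(1, 1.690) = 1.000
φ -> χ = min(1, 1 − 0.690 + 0.429) = min(1, 0.739) = 0.739
(((χ /\ φ) (+) ~ψ) (+) φ) -> (φ -> χ) = min(1, 1 − 1.000 + 0.739) = min(1, 0.739) = 0.739
~~(θ -> χ) -> ((((χ /\ φ) (+) ~ψ) (+) φ) -> (φ -> χ)) = min(1, 1 − 1.000 + 0.739) = min(1, 0.739) = 0.739
~(~~(θ -> χ) -> ((((χ /\ φ) (+) ~ψ) (+) φ) -> (φ -> χ))) = 1 − 0.739 = 0.261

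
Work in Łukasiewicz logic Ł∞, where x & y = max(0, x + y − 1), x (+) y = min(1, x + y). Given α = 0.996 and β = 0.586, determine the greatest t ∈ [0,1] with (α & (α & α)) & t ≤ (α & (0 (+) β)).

0.594

α & α = max(0, 0.996 + 0.996 − 1) = max(0, 0.992) = 0.992
α & (α & α) = max(0, 0.996 + 0.992 − 1) = max(0, 0.988) = 0.988
So the left factor is α & (α & α) = 0.988.
0 (+) β = min(1, 0.000 + 0.586) = min(1, 0.586) = 0.586
α & (0 (+) β) = max(0, 0.996 + 0.586 − 1) = max(0, 0.582) = 0.582
So the right-hand bound is α & (0 (+) β) = 0.582.
The residuum of the Łukasiewicz t-norm gives the supremum: min(1, 1 − 0.988 + 0.582).
1 − 0.988 + 0.582 = 0.594, so t = min(1, 0.594) = 0.594.
Check: 0.988 & 0.594 = max(0, 0.582) = 0.582 ≤ 0.582.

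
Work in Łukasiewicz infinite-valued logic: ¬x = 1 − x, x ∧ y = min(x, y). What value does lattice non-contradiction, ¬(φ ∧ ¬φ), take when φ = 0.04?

0.96

¬φ = 1 − 0.04 = 0.96
φ ∧ ¬φ = min(0.04, 0.96) = 0.04
¬(φ ∧ ¬φ) = 1 − 0.04 = 0.96
(The value 0.96 < 1 shows this instance is not satisfied; not a Ł∞-tautology — its value is 1 − min(a, 1−a).)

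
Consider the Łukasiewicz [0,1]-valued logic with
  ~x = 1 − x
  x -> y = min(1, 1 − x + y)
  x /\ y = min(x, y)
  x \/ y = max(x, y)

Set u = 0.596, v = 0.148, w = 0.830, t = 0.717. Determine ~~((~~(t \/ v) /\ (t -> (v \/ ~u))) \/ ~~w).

t \/ v = max(0.717, 0.148) = 0.717
~(t \/ v) = 1 − 0.717 = 0.283
~~(t \/ v) = 1 − 0.283 = 0.717
~u = 1 − 0.596 = 0.404
v \/ ~u = max(0.148, 0.404) = 0.404
t -> (v \/ ~u) = min(1, 1 − 0.717 + 0.404) = min(1, 0.687) = 0.687
~~(t \/ v) /\ (t -> (v \/ ~u)) = min(0.717, 0.687) = 0.687
~w = 1 − 0.830 = 0.170
~~w = 1 − 0.170 = 0.830
(~~(t \/ v) /\ (t -> (v \/ ~u))) \/ ~~w = max(0.687, 0.830) = 0.830
~((~~(t \/ v) /\ (t -> (v \/ ~u))) \/ ~~w) = 1 − 0.830 = 0.170
~~((~~(t \/ v) /\ (t -> (v \/ ~u))) \/ ~~w) = 1 − 0.170 = 0.830

0.830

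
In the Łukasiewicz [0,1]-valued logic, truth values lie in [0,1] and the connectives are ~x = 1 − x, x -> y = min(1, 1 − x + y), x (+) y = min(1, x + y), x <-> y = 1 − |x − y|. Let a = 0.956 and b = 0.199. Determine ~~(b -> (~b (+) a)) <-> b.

~b = 1 − 0.199 = 0.801
~b (+) a = min(1, 0.801 + 0.956) = min(1, 1.757) = 1.000
b -> (~b (+) a) = min(1, 1 − 0.199 + 1.000) = min(1, 1.801) = 1.000
~(b -> (~b (+) a)) = 1 − 1.000 = 0.000
~~(b -> (~b (+) a)) = 1 − 0.000 = 1.000
~~(b -> (~b (+) a)) <-> b = 1 − |1.000 − 0.199| = 1 − 0.801 = 0.199

0.199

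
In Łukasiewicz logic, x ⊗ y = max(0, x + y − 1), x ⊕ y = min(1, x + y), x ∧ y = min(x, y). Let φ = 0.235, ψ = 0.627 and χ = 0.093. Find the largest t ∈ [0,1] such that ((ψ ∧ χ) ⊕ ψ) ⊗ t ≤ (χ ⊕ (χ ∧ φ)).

ψ ∧ χ = min(0.627, 0.093) = 0.093
(ψ ∧ χ) ⊕ ψ = min(1, 0.093 + 0.627) = min(1, 0.720) = 0.720
So the left factor is (ψ ∧ χ) ⊕ ψ = 0.720.
χ ∧ φ = min(0.093, 0.235) = 0.093
χ ⊕ (χ ∧ φ) = min(1, 0.093 + 0.093) = min(1, 0.186) = 0.186
So the right-hand bound is χ ⊕ (χ ∧ φ) = 0.186.
The residuum of the Łukasiewicz t-norm gives the supremum: min(1, 1 − 0.720 + 0.186).
1 − 0.720 + 0.186 = 0.466, so t = min(1, 0.466) = 0.466.
Check: 0.720 ⊗ 0.466 = max(0, 0.186) = 0.186 ≤ 0.186.

0.466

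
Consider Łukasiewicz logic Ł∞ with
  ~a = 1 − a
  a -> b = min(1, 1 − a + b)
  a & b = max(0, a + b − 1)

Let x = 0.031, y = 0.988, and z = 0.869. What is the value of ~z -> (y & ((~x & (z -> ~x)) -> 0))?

0.888

~z = 1 − 0.869 = 0.131
~x = 1 − 0.031 = 0.969
z -> ~x = min(1, 1 − 0.869 + 0.969) = min(1, 1.100) = 1.000
~x & (z -> ~x) = max(0, 0.969 + 1.000 − 1) = max(0, 0.969) = 0.969
(~x & (z -> ~x)) -> 0 = min(1, 1 − 0.969 + 0.000) = min(1, 0.031) = 0.031
y & ((~x & (z -> ~x)) -> 0) = max(0, 0.988 + 0.031 − 1) = max(0, 0.019) = 0.019
~z -> (y & ((~x & (z -> ~x)) -> 0)) = min(1, 1 − 0.131 + 0.019) = min(1, 0.888) = 0.888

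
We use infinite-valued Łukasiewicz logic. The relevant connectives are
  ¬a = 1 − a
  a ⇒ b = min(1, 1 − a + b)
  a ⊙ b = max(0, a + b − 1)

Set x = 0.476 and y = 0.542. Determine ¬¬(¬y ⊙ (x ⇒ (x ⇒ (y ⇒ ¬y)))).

¬y = 1 − 0.542 = 0.458
y ⇒ ¬y = min(1, 1 − 0.542 + 0.458) = min(1, 0.916) = 0.916
x ⇒ (y ⇒ ¬y) = min(1, 1 − 0.476 + 0.916) = min(1, 1.440) = 1.000
x ⇒ (x ⇒ (y ⇒ ¬y)) = min(1, 1 − 0.476 + 1.000) = min(1, 1.524) = 1.000
¬y ⊙ (x ⇒ (x ⇒ (y ⇒ ¬y))) = max(0, 0.458 + 1.000 − 1) = max(0, 0.458) = 0.458
¬(¬y ⊙ (x ⇒ (x ⇒ (y ⇒ ¬y)))) = 1 − 0.458 = 0.542
¬¬(¬y ⊙ (x ⇒ (x ⇒ (y ⇒ ¬y)))) = 1 − 0.542 = 0.458

0.458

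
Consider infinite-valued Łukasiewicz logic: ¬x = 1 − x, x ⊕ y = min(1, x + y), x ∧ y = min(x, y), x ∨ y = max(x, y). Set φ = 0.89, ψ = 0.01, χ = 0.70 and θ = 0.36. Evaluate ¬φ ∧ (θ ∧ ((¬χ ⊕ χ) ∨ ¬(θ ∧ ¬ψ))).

¬φ = 1 − 0.89 = 0.11
¬χ = 1 − 0.70 = 0.30
¬χ ⊕ χ = min(1, 0.30 + 0.70) = min(1, 1.00) = 1.00
¬ψ = 1 − 0.01 = 0.99
θ ∧ ¬ψ = min(0.36, 0.99) = 0.36
¬(θ ∧ ¬ψ) = 1 − 0.36 = 0.64
(¬χ ⊕ χ) ∨ ¬(θ ∧ ¬ψ) = max(1.00, 0.64) = 1.00
θ ∧ ((¬χ ⊕ χ) ∨ ¬(θ ∧ ¬ψ)) = min(0.36, 1.00) = 0.36
¬φ ∧ (θ ∧ ((¬χ ⊕ χ) ∨ ¬(θ ∧ ¬ψ))) = min(0.11, 0.36) = 0.11

0.11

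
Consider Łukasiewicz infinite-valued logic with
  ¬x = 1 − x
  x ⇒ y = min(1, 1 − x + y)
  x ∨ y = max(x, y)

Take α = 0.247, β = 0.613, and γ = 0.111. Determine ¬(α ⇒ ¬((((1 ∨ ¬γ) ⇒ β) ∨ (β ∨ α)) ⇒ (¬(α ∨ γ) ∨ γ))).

¬γ = 1 − 0.111 = 0.889
1 ∨ ¬γ = max(1.000, 0.889) = 1.000
(1 ∨ ¬γ) ⇒ β = min(1, 1 − 1.000 + 0.613) = min(1, 0.613) = 0.613
β ∨ α = max(0.613, 0.247) = 0.613
((1 ∨ ¬γ) ⇒ β) ∨ (β ∨ α) = max(0.613, 0.613) = 0.613
α ∨ γ = max(0.247, 0.111) = 0.247
¬(α ∨ γ) = 1 − 0.247 = 0.753
¬(α ∨ γ) ∨ γ = max(0.753, 0.111) = 0.753
(((1 ∨ ¬γ) ⇒ β) ∨ (β ∨ α)) ⇒ (¬(α ∨ γ) ∨ γ) = min(1, 1 − 0.613 + 0.753) = min(1, 1.140) = 1.000
¬((((1 ∨ ¬γ) ⇒ β) ∨ (β ∨ α)) ⇒ (¬(α ∨ γ) ∨ γ)) = 1 − 1.000 = 0.000
α ⇒ ¬((((1 ∨ ¬γ) ⇒ β) ∨ (β ∨ α)) ⇒ (¬(α ∨ γ) ∨ γ)) = min(1, 1 − 0.247 + 0.000) = min(1, 0.753) = 0.753
¬(α ⇒ ¬((((1 ∨ ¬γ) ⇒ β) ∨ (β ∨ α)) ⇒ (¬(α ∨ γ) ∨ γ))) = 1 − 0.753 = 0.247

0.247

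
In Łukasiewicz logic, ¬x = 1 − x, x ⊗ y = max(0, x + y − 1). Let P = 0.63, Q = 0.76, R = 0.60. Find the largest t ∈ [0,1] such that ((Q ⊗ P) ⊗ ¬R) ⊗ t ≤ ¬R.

1.00

Q ⊗ P = max(0, 0.76 + 0.63 − 1) = max(0, 0.39) = 0.39
¬R = 1 − 0.60 = 0.40
(Q ⊗ P) ⊗ ¬R = max(0, 0.39 + 0.40 − 1) = max(0, -0.21) = 0.00
So the left factor is (Q ⊗ P) ⊗ ¬R = 0.00.
So the right-hand bound is ¬R = 0.40.
The residuum of the Łukasiewicz t-norm gives the supremum: min(1, 1 − 0.00 + 0.40).
1 − 0.00 + 0.40 = 1.40, so t = min(1, 1.40) = 1.00.
Check: 0.00 ⊗ 1.00 = max(0, 0.00) = 0.00 ≤ 0.40.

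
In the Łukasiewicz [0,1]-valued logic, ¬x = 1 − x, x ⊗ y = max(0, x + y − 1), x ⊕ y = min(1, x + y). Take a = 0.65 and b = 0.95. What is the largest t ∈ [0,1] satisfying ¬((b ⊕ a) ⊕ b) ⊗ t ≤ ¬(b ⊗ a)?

b ⊕ a = min(1, 0.95 + 0.65) = min(1, 1.60) = 1.00
(b ⊕ a) ⊕ b = min(1, 1.00 + 0.95) = min(1, 1.95) = 1.00
¬((b ⊕ a) ⊕ b) = 1 − 1.00 = 0.00
So the left factor is ¬((b ⊕ a) ⊕ b) = 0.00.
b ⊗ a = max(0, 0.95 + 0.65 − 1) = max(0, 0.60) = 0.60
¬(b ⊗ a) = 1 − 0.60 = 0.40
So the right-hand bound is ¬(b ⊗ a) = 0.40.
The residuum of the Łukasiewicz t-norm gives the supremum: min(1, 1 − 0.00 + 0.40).
1 − 0.00 + 0.40 = 1.40, so t = min(1, 1.40) = 1.00.
Check: 0.00 ⊗ 1.00 = max(0, 0.00) = 0.00 ≤ 0.40.

1.00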